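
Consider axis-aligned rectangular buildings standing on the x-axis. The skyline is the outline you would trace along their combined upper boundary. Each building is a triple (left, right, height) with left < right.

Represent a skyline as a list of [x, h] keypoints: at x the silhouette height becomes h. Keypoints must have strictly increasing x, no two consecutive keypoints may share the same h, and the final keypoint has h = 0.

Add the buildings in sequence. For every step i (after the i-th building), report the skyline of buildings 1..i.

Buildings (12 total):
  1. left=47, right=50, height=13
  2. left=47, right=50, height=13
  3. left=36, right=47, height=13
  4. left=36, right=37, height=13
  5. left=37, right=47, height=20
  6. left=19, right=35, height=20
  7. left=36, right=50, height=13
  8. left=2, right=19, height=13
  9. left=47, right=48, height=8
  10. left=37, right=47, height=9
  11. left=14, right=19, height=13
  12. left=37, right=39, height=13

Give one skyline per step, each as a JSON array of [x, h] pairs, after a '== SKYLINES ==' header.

== SKYLINES ==
[[47,13],[50,0]]
[[47,13],[50,0]]
[[36,13],[50,0]]
[[36,13],[50,0]]
[[36,13],[37,20],[47,13],[50,0]]
[[19,20],[35,0],[36,13],[37,20],[47,13],[50,0]]
[[19,20],[35,0],[36,13],[37,20],[47,13],[50,0]]
[[2,13],[19,20],[35,0],[36,13],[37,20],[47,13],[50,0]]
[[2,13],[19,20],[35,0],[36,13],[37,20],[47,13],[50,0]]
[[2,13],[19,20],[35,0],[36,13],[37,20],[47,13],[50,0]]
[[2,13],[19,20],[35,0],[36,13],[37,20],[47,13],[50,0]]
[[2,13],[19,20],[35,0],[36,13],[37,20],[47,13],[50,0]]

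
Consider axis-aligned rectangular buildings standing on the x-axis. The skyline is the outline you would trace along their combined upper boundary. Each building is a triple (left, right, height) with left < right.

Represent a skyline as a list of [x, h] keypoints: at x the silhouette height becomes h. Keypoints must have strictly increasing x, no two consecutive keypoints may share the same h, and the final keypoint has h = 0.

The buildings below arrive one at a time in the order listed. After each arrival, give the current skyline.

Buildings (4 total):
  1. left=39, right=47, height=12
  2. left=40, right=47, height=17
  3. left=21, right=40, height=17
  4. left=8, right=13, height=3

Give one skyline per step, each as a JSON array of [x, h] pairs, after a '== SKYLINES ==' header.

== SKYLINES ==
[[39,12],[47,0]]
[[39,12],[40,17],[47,0]]
[[21,17],[47,0]]
[[8,3],[13,0],[21,17],[47,0]]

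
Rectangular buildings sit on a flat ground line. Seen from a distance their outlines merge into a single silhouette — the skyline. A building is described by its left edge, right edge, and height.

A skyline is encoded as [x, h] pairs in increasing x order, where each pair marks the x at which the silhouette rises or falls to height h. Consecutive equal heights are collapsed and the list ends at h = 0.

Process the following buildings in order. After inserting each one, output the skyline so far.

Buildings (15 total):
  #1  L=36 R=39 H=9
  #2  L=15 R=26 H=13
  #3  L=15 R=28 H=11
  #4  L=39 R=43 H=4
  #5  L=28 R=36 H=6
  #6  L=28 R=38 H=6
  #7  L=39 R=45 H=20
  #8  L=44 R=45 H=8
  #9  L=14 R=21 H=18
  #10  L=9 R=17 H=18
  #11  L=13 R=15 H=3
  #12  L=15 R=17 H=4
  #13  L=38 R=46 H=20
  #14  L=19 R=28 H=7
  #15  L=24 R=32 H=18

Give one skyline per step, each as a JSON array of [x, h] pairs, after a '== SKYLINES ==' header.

== SKYLINES ==
[[36,9],[39,0]]
[[15,13],[26,0],[36,9],[39,0]]
[[15,13],[26,11],[28,0],[36,9],[39,0]]
[[15,13],[26,11],[28,0],[36,9],[39,4],[43,0]]
[[15,13],[26,11],[28,6],[36,9],[39,4],[43,0]]
[[15,13],[26,11],[28,6],[36,9],[39,4],[43,0]]
[[15,13],[26,11],[28,6],[36,9],[39,20],[45,0]]
[[15,13],[26,11],[28,6],[36,9],[39,20],[45,0]]
[[14,18],[21,13],[26,11],[28,6],[36,9],[39,20],[45,0]]
[[9,18],[21,13],[26,11],[28,6],[36,9],[39,20],[45,0]]
[[9,18],[21,13],[26,11],[28,6],[36,9],[39,20],[45,0]]
[[9,18],[21,13],[26,11],[28,6],[36,9],[39,20],[45,0]]
[[9,18],[21,13],[26,11],[28,6],[36,9],[38,20],[46,0]]
[[9,18],[21,13],[26,11],[28,6],[36,9],[38,20],[46,0]]
[[9,18],[21,13],[24,18],[32,6],[36,9],[38,20],[46,0]]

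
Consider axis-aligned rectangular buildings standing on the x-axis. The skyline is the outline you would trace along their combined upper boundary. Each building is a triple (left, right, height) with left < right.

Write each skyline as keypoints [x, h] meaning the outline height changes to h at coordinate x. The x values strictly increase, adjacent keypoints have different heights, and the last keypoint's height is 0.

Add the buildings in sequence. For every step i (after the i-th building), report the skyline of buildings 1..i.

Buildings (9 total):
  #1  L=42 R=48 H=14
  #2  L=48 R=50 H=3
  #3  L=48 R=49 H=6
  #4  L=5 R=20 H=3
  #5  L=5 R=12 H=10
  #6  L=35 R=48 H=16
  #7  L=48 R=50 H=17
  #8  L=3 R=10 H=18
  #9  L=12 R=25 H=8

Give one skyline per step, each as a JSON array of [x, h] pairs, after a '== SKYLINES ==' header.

== SKYLINES ==
[[42,14],[48,0]]
[[42,14],[48,3],[50,0]]
[[42,14],[48,6],[49,3],[50,0]]
[[5,3],[20,0],[42,14],[48,6],[49,3],[50,0]]
[[5,10],[12,3],[20,0],[42,14],[48,6],[49,3],[50,0]]
[[5,10],[12,3],[20,0],[35,16],[48,6],[49,3],[50,0]]
[[5,10],[12,3],[20,0],[35,16],[48,17],[50,0]]
[[3,18],[10,10],[12,3],[20,0],[35,16],[48,17],[50,0]]
[[3,18],[10,10],[12,8],[25,0],[35,16],[48,17],[50,0]]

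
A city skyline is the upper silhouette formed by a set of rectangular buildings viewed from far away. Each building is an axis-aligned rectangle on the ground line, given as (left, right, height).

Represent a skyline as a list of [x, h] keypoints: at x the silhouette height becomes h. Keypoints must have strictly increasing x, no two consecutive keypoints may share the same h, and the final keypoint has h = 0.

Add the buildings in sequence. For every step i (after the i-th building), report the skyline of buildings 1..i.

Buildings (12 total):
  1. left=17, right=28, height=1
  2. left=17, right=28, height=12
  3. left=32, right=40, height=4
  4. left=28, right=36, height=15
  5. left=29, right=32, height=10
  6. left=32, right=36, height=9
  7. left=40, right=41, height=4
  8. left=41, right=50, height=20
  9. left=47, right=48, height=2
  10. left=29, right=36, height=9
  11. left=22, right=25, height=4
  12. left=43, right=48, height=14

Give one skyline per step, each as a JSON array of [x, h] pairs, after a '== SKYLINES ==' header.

== SKYLINES ==
[[17,1],[28,0]]
[[17,12],[28,0]]
[[17,12],[28,0],[32,4],[40,0]]
[[17,12],[28,15],[36,4],[40,0]]
[[17,12],[28,15],[36,4],[40,0]]
[[17,12],[28,15],[36,4],[40,0]]
[[17,12],[28,15],[36,4],[41,0]]
[[17,12],[28,15],[36,4],[41,20],[50,0]]
[[17,12],[28,15],[36,4],[41,20],[50,0]]
[[17,12],[28,15],[36,4],[41,20],[50,0]]
[[17,12],[28,15],[36,4],[41,20],[50,0]]
[[17,12],[28,15],[36,4],[41,20],[50,0]]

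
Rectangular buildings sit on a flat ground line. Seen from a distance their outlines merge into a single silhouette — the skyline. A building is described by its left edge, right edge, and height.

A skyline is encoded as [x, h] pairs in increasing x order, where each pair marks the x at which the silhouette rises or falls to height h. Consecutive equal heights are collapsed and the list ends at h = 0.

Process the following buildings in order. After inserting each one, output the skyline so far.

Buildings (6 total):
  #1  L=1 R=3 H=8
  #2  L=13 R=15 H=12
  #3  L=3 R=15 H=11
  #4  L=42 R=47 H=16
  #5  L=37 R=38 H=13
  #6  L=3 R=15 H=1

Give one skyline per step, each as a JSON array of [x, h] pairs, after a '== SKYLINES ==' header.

== SKYLINES ==
[[1,8],[3,0]]
[[1,8],[3,0],[13,12],[15,0]]
[[1,8],[3,11],[13,12],[15,0]]
[[1,8],[3,11],[13,12],[15,0],[42,16],[47,0]]
[[1,8],[3,11],[13,12],[15,0],[37,13],[38,0],[42,16],[47,0]]
[[1,8],[3,11],[13,12],[15,0],[37,13],[38,0],[42,16],[47,0]]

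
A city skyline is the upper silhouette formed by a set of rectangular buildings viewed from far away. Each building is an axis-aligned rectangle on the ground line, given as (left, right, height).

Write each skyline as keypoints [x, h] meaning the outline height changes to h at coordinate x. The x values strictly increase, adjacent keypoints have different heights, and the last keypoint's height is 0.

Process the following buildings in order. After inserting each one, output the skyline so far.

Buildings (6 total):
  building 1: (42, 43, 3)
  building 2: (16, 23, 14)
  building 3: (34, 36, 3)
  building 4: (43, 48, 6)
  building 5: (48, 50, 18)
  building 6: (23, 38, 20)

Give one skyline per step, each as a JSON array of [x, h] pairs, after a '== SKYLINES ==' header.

== SKYLINES ==
[[42,3],[43,0]]
[[16,14],[23,0],[42,3],[43,0]]
[[16,14],[23,0],[34,3],[36,0],[42,3],[43,0]]
[[16,14],[23,0],[34,3],[36,0],[42,3],[43,6],[48,0]]
[[16,14],[23,0],[34,3],[36,0],[42,3],[43,6],[48,18],[50,0]]
[[16,14],[23,20],[38,0],[42,3],[43,6],[48,18],[50,0]]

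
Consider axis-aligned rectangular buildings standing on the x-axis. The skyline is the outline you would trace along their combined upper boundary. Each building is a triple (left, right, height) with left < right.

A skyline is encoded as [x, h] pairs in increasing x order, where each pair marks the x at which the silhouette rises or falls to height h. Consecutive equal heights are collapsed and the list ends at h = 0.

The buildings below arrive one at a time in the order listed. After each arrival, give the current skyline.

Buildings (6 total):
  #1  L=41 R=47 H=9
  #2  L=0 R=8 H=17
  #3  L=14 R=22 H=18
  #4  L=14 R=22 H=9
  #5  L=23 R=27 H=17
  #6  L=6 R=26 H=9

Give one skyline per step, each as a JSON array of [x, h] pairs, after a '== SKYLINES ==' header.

== SKYLINES ==
[[41,9],[47,0]]
[[0,17],[8,0],[41,9],[47,0]]
[[0,17],[8,0],[14,18],[22,0],[41,9],[47,0]]
[[0,17],[8,0],[14,18],[22,0],[41,9],[47,0]]
[[0,17],[8,0],[14,18],[22,0],[23,17],[27,0],[41,9],[47,0]]
[[0,17],[8,9],[14,18],[22,9],[23,17],[27,0],[41,9],[47,0]]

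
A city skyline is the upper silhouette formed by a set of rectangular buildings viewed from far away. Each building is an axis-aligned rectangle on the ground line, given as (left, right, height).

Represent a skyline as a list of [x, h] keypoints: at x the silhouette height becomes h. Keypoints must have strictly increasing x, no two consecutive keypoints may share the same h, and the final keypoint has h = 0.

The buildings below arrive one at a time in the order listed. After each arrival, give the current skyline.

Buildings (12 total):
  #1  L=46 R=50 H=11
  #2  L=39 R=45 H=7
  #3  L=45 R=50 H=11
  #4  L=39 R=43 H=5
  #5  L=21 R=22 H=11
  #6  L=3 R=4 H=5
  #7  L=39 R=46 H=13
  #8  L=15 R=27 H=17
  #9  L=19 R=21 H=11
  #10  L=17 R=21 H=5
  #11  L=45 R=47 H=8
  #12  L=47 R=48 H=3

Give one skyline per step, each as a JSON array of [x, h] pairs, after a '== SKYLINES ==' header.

== SKYLINES ==
[[46,11],[50,0]]
[[39,7],[45,0],[46,11],[50,0]]
[[39,7],[45,11],[50,0]]
[[39,7],[45,11],[50,0]]
[[21,11],[22,0],[39,7],[45,11],[50,0]]
[[3,5],[4,0],[21,11],[22,0],[39,7],[45,11],[50,0]]
[[3,5],[4,0],[21,11],[22,0],[39,13],[46,11],[50,0]]
[[3,5],[4,0],[15,17],[27,0],[39,13],[46,11],[50,0]]
[[3,5],[4,0],[15,17],[27,0],[39,13],[46,11],[50,0]]
[[3,5],[4,0],[15,17],[27,0],[39,13],[46,11],[50,0]]
[[3,5],[4,0],[15,17],[27,0],[39,13],[46,11],[50,0]]
[[3,5],[4,0],[15,17],[27,0],[39,13],[46,11],[50,0]]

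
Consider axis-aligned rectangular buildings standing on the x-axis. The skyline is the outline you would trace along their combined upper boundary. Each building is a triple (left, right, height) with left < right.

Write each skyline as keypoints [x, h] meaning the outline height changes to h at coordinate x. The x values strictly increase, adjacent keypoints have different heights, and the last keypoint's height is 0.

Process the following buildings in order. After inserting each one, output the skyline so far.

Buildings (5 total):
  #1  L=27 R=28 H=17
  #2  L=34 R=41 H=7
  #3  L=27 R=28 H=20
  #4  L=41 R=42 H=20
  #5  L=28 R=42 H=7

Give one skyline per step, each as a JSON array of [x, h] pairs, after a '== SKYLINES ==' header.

== SKYLINES ==
[[27,17],[28,0]]
[[27,17],[28,0],[34,7],[41,0]]
[[27,20],[28,0],[34,7],[41,0]]
[[27,20],[28,0],[34,7],[41,20],[42,0]]
[[27,20],[28,7],[41,20],[42,0]]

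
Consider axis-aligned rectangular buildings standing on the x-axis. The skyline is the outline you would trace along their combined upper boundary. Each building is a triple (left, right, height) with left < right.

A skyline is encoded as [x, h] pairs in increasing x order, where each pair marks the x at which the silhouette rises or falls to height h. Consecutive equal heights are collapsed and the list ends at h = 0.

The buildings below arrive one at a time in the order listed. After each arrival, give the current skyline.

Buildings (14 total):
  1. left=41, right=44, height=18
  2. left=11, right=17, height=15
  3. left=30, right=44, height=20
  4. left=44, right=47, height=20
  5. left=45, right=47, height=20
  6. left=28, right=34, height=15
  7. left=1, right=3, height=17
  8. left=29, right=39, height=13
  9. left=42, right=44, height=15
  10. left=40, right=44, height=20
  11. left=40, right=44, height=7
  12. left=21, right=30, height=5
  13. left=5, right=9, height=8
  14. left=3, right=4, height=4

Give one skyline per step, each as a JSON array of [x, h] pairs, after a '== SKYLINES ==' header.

== SKYLINES ==
[[41,18],[44,0]]
[[11,15],[17,0],[41,18],[44,0]]
[[11,15],[17,0],[30,20],[44,0]]
[[11,15],[17,0],[30,20],[47,0]]
[[11,15],[17,0],[30,20],[47,0]]
[[11,15],[17,0],[28,15],[30,20],[47,0]]
[[1,17],[3,0],[11,15],[17,0],[28,15],[30,20],[47,0]]
[[1,17],[3,0],[11,15],[17,0],[28,15],[30,20],[47,0]]
[[1,17],[3,0],[11,15],[17,0],[28,15],[30,20],[47,0]]
[[1,17],[3,0],[11,15],[17,0],[28,15],[30,20],[47,0]]
[[1,17],[3,0],[11,15],[17,0],[28,15],[30,20],[47,0]]
[[1,17],[3,0],[11,15],[17,0],[21,5],[28,15],[30,20],[47,0]]
[[1,17],[3,0],[5,8],[9,0],[11,15],[17,0],[21,5],[28,15],[30,20],[47,0]]
[[1,17],[3,4],[4,0],[5,8],[9,0],[11,15],[17,0],[21,5],[28,15],[30,20],[47,0]]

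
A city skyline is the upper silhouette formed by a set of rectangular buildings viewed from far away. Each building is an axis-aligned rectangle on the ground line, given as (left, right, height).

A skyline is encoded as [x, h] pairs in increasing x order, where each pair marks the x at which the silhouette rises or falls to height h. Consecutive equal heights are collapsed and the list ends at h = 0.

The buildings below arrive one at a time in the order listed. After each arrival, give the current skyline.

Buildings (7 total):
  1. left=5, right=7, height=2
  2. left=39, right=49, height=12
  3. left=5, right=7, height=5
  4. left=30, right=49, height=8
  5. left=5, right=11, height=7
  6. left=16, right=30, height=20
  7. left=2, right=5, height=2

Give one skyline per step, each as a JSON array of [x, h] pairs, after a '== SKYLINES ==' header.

== SKYLINES ==
[[5,2],[7,0]]
[[5,2],[7,0],[39,12],[49,0]]
[[5,5],[7,0],[39,12],[49,0]]
[[5,5],[7,0],[30,8],[39,12],[49,0]]
[[5,7],[11,0],[30,8],[39,12],[49,0]]
[[5,7],[11,0],[16,20],[30,8],[39,12],[49,0]]
[[2,2],[5,7],[11,0],[16,20],[30,8],[39,12],[49,0]]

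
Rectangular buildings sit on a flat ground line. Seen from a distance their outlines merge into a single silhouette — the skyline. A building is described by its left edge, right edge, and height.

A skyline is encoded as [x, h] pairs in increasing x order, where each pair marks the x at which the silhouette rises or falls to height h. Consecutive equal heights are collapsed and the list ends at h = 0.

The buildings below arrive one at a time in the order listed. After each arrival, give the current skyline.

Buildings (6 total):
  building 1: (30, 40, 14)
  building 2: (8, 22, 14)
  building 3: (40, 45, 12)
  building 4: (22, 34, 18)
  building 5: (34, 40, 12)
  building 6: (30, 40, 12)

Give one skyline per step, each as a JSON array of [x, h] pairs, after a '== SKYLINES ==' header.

== SKYLINES ==
[[30,14],[40,0]]
[[8,14],[22,0],[30,14],[40,0]]
[[8,14],[22,0],[30,14],[40,12],[45,0]]
[[8,14],[22,18],[34,14],[40,12],[45,0]]
[[8,14],[22,18],[34,14],[40,12],[45,0]]
[[8,14],[22,18],[34,14],[40,12],[45,0]]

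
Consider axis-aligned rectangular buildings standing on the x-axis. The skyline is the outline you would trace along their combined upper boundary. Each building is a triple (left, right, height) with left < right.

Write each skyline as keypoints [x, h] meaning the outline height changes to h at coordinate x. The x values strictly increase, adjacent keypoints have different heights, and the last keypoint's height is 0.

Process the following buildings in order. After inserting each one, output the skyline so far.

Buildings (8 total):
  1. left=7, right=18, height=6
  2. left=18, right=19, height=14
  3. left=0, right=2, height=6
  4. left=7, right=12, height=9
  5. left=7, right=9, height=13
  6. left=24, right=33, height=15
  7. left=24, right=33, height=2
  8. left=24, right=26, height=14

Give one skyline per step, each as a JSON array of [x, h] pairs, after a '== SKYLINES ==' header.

== SKYLINES ==
[[7,6],[18,0]]
[[7,6],[18,14],[19,0]]
[[0,6],[2,0],[7,6],[18,14],[19,0]]
[[0,6],[2,0],[7,9],[12,6],[18,14],[19,0]]
[[0,6],[2,0],[7,13],[9,9],[12,6],[18,14],[19,0]]
[[0,6],[2,0],[7,13],[9,9],[12,6],[18,14],[19,0],[24,15],[33,0]]
[[0,6],[2,0],[7,13],[9,9],[12,6],[18,14],[19,0],[24,15],[33,0]]
[[0,6],[2,0],[7,13],[9,9],[12,6],[18,14],[19,0],[24,15],[33,0]]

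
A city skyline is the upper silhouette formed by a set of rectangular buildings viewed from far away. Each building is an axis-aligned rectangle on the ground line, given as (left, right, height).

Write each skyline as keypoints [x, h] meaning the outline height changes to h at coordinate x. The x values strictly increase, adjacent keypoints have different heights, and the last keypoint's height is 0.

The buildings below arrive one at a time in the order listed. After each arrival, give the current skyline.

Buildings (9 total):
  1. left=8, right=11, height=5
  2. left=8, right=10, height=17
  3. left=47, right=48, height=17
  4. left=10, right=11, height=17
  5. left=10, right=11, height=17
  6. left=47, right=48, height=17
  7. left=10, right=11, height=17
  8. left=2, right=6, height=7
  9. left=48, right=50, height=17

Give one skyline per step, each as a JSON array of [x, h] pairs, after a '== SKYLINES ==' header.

== SKYLINES ==
[[8,5],[11,0]]
[[8,17],[10,5],[11,0]]
[[8,17],[10,5],[11,0],[47,17],[48,0]]
[[8,17],[11,0],[47,17],[48,0]]
[[8,17],[11,0],[47,17],[48,0]]
[[8,17],[11,0],[47,17],[48,0]]
[[8,17],[11,0],[47,17],[48,0]]
[[2,7],[6,0],[8,17],[11,0],[47,17],[48,0]]
[[2,7],[6,0],[8,17],[11,0],[47,17],[50,0]]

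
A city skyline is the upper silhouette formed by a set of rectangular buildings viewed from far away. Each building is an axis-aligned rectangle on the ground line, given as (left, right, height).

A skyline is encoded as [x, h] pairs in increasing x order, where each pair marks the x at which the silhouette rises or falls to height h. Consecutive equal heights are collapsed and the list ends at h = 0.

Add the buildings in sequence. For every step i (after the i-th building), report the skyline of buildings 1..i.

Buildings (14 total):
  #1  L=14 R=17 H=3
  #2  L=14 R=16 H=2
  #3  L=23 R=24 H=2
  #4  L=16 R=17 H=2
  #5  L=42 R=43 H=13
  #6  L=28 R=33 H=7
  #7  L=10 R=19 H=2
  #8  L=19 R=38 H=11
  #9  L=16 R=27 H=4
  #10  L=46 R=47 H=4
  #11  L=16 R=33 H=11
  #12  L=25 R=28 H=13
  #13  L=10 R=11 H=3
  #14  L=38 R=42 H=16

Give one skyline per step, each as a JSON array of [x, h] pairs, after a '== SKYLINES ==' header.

== SKYLINES ==
[[14,3],[17,0]]
[[14,3],[17,0]]
[[14,3],[17,0],[23,2],[24,0]]
[[14,3],[17,0],[23,2],[24,0]]
[[14,3],[17,0],[23,2],[24,0],[42,13],[43,0]]
[[14,3],[17,0],[23,2],[24,0],[28,7],[33,0],[42,13],[43,0]]
[[10,2],[14,3],[17,2],[19,0],[23,2],[24,0],[28,7],[33,0],[42,13],[43,0]]
[[10,2],[14,3],[17,2],[19,11],[38,0],[42,13],[43,0]]
[[10,2],[14,3],[16,4],[19,11],[38,0],[42,13],[43,0]]
[[10,2],[14,3],[16,4],[19,11],[38,0],[42,13],[43,0],[46,4],[47,0]]
[[10,2],[14,3],[16,11],[38,0],[42,13],[43,0],[46,4],[47,0]]
[[10,2],[14,3],[16,11],[25,13],[28,11],[38,0],[42,13],[43,0],[46,4],[47,0]]
[[10,3],[11,2],[14,3],[16,11],[25,13],[28,11],[38,0],[42,13],[43,0],[46,4],[47,0]]
[[10,3],[11,2],[14,3],[16,11],[25,13],[28,11],[38,16],[42,13],[43,0],[46,4],[47,0]]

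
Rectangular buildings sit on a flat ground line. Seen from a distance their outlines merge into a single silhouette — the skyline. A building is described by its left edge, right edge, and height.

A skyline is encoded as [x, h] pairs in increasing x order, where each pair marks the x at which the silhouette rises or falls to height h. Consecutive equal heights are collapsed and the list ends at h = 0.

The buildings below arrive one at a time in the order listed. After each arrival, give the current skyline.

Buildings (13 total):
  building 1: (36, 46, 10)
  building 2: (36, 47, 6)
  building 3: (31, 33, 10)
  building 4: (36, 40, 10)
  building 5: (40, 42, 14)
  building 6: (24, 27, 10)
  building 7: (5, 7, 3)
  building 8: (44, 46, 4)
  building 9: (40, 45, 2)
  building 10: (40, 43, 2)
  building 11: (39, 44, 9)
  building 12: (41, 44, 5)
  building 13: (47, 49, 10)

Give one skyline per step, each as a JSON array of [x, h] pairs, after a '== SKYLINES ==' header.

== SKYLINES ==
[[36,10],[46,0]]
[[36,10],[46,6],[47,0]]
[[31,10],[33,0],[36,10],[46,6],[47,0]]
[[31,10],[33,0],[36,10],[46,6],[47,0]]
[[31,10],[33,0],[36,10],[40,14],[42,10],[46,6],[47,0]]
[[24,10],[27,0],[31,10],[33,0],[36,10],[40,14],[42,10],[46,6],[47,0]]
[[5,3],[7,0],[24,10],[27,0],[31,10],[33,0],[36,10],[40,14],[42,10],[46,6],[47,0]]
[[5,3],[7,0],[24,10],[27,0],[31,10],[33,0],[36,10],[40,14],[42,10],[46,6],[47,0]]
[[5,3],[7,0],[24,10],[27,0],[31,10],[33,0],[36,10],[40,14],[42,10],[46,6],[47,0]]
[[5,3],[7,0],[24,10],[27,0],[31,10],[33,0],[36,10],[40,14],[42,10],[46,6],[47,0]]
[[5,3],[7,0],[24,10],[27,0],[31,10],[33,0],[36,10],[40,14],[42,10],[46,6],[47,0]]
[[5,3],[7,0],[24,10],[27,0],[31,10],[33,0],[36,10],[40,14],[42,10],[46,6],[47,0]]
[[5,3],[7,0],[24,10],[27,0],[31,10],[33,0],[36,10],[40,14],[42,10],[46,6],[47,10],[49,0]]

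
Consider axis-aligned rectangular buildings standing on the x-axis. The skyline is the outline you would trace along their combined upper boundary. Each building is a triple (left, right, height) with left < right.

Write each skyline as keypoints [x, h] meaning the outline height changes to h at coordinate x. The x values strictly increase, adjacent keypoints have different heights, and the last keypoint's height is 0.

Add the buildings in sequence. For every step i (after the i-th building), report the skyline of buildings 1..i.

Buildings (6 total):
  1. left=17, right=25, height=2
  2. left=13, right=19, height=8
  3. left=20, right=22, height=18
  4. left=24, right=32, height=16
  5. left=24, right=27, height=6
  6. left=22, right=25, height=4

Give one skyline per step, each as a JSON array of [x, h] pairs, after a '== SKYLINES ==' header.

== SKYLINES ==
[[17,2],[25,0]]
[[13,8],[19,2],[25,0]]
[[13,8],[19,2],[20,18],[22,2],[25,0]]
[[13,8],[19,2],[20,18],[22,2],[24,16],[32,0]]
[[13,8],[19,2],[20,18],[22,2],[24,16],[32,0]]
[[13,8],[19,2],[20,18],[22,4],[24,16],[32,0]]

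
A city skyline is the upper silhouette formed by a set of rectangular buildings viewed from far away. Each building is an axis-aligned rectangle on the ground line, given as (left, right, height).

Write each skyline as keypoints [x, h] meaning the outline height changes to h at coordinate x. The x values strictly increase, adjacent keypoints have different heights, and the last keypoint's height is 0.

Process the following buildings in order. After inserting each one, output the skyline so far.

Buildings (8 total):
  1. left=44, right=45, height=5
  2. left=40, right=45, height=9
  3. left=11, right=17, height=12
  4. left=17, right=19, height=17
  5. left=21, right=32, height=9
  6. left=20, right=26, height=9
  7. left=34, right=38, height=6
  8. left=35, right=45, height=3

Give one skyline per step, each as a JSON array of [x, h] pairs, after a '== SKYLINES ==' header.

== SKYLINES ==
[[44,5],[45,0]]
[[40,9],[45,0]]
[[11,12],[17,0],[40,9],[45,0]]
[[11,12],[17,17],[19,0],[40,9],[45,0]]
[[11,12],[17,17],[19,0],[21,9],[32,0],[40,9],[45,0]]
[[11,12],[17,17],[19,0],[20,9],[32,0],[40,9],[45,0]]
[[11,12],[17,17],[19,0],[20,9],[32,0],[34,6],[38,0],[40,9],[45,0]]
[[11,12],[17,17],[19,0],[20,9],[32,0],[34,6],[38,3],[40,9],[45,0]]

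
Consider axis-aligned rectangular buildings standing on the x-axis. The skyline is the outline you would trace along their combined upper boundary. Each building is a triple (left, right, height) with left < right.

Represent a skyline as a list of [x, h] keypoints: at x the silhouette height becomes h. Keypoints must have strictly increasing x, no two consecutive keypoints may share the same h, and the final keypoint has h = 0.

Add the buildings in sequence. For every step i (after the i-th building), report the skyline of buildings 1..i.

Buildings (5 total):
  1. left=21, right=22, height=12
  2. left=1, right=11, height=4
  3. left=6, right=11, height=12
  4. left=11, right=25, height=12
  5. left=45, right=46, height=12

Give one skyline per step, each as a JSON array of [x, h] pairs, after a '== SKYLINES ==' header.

== SKYLINES ==
[[21,12],[22,0]]
[[1,4],[11,0],[21,12],[22,0]]
[[1,4],[6,12],[11,0],[21,12],[22,0]]
[[1,4],[6,12],[25,0]]
[[1,4],[6,12],[25,0],[45,12],[46,0]]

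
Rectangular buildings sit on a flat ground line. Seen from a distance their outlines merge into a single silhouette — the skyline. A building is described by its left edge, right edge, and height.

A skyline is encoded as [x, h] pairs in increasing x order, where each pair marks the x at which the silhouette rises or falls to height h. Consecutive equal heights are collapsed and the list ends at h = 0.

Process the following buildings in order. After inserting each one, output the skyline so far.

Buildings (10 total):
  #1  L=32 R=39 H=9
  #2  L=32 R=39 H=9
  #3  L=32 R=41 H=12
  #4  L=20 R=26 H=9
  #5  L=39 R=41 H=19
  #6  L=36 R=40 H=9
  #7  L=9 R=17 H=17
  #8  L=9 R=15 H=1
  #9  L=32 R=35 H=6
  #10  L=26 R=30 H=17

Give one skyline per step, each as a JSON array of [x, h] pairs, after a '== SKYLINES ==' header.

== SKYLINES ==
[[32,9],[39,0]]
[[32,9],[39,0]]
[[32,12],[41,0]]
[[20,9],[26,0],[32,12],[41,0]]
[[20,9],[26,0],[32,12],[39,19],[41,0]]
[[20,9],[26,0],[32,12],[39,19],[41,0]]
[[9,17],[17,0],[20,9],[26,0],[32,12],[39,19],[41,0]]
[[9,17],[17,0],[20,9],[26,0],[32,12],[39,19],[41,0]]
[[9,17],[17,0],[20,9],[26,0],[32,12],[39,19],[41,0]]
[[9,17],[17,0],[20,9],[26,17],[30,0],[32,12],[39,19],[41,0]]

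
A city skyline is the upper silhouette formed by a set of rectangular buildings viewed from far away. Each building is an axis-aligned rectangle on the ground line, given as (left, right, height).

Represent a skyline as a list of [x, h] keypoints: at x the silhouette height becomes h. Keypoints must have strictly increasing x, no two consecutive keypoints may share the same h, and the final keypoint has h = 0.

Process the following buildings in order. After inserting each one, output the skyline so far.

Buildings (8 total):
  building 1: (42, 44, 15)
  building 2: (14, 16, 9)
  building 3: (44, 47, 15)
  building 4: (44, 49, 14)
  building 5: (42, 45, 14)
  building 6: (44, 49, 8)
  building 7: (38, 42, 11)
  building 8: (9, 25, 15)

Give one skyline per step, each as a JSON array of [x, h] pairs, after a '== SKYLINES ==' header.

== SKYLINES ==
[[42,15],[44,0]]
[[14,9],[16,0],[42,15],[44,0]]
[[14,9],[16,0],[42,15],[47,0]]
[[14,9],[16,0],[42,15],[47,14],[49,0]]
[[14,9],[16,0],[42,15],[47,14],[49,0]]
[[14,9],[16,0],[42,15],[47,14],[49,0]]
[[14,9],[16,0],[38,11],[42,15],[47,14],[49,0]]
[[9,15],[25,0],[38,11],[42,15],[47,14],[49,0]]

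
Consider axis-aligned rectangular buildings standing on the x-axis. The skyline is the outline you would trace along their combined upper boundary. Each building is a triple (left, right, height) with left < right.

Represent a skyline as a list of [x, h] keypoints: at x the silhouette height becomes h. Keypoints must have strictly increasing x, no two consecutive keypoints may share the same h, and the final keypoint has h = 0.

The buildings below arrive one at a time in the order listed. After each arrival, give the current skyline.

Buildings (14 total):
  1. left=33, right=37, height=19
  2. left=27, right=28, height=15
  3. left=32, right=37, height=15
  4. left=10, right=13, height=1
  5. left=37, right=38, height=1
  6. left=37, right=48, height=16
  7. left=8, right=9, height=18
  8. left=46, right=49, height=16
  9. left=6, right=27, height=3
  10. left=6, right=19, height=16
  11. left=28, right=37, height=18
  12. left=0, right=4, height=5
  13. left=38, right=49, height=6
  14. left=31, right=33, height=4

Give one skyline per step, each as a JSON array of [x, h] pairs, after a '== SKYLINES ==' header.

== SKYLINES ==
[[33,19],[37,0]]
[[27,15],[28,0],[33,19],[37,0]]
[[27,15],[28,0],[32,15],[33,19],[37,0]]
[[10,1],[13,0],[27,15],[28,0],[32,15],[33,19],[37,0]]
[[10,1],[13,0],[27,15],[28,0],[32,15],[33,19],[37,1],[38,0]]
[[10,1],[13,0],[27,15],[28,0],[32,15],[33,19],[37,16],[48,0]]
[[8,18],[9,0],[10,1],[13,0],[27,15],[28,0],[32,15],[33,19],[37,16],[48,0]]
[[8,18],[9,0],[10,1],[13,0],[27,15],[28,0],[32,15],[33,19],[37,16],[49,0]]
[[6,3],[8,18],[9,3],[27,15],[28,0],[32,15],[33,19],[37,16],[49,0]]
[[6,16],[8,18],[9,16],[19,3],[27,15],[28,0],[32,15],[33,19],[37,16],[49,0]]
[[6,16],[8,18],[9,16],[19,3],[27,15],[28,18],[33,19],[37,16],[49,0]]
[[0,5],[4,0],[6,16],[8,18],[9,16],[19,3],[27,15],[28,18],[33,19],[37,16],[49,0]]
[[0,5],[4,0],[6,16],[8,18],[9,16],[19,3],[27,15],[28,18],[33,19],[37,16],[49,0]]
[[0,5],[4,0],[6,16],[8,18],[9,16],[19,3],[27,15],[28,18],[33,19],[37,16],[49,0]]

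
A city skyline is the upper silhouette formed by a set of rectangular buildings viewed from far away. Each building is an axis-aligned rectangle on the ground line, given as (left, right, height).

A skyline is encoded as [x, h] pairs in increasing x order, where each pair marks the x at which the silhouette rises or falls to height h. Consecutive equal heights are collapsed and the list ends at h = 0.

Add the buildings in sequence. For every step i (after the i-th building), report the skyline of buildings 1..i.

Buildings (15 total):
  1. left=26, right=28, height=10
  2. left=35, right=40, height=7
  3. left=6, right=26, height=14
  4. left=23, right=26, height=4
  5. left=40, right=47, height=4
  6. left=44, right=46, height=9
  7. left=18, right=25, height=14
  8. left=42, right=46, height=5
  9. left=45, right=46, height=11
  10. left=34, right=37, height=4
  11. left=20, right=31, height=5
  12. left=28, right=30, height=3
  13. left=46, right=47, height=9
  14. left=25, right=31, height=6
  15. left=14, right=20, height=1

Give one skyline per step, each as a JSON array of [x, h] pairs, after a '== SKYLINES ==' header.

== SKYLINES ==
[[26,10],[28,0]]
[[26,10],[28,0],[35,7],[40,0]]
[[6,14],[26,10],[28,0],[35,7],[40,0]]
[[6,14],[26,10],[28,0],[35,7],[40,0]]
[[6,14],[26,10],[28,0],[35,7],[40,4],[47,0]]
[[6,14],[26,10],[28,0],[35,7],[40,4],[44,9],[46,4],[47,0]]
[[6,14],[26,10],[28,0],[35,7],[40,4],[44,9],[46,4],[47,0]]
[[6,14],[26,10],[28,0],[35,7],[40,4],[42,5],[44,9],[46,4],[47,0]]
[[6,14],[26,10],[28,0],[35,7],[40,4],[42,5],[44,9],[45,11],[46,4],[47,0]]
[[6,14],[26,10],[28,0],[34,4],[35,7],[40,4],[42,5],[44,9],[45,11],[46,4],[47,0]]
[[6,14],[26,10],[28,5],[31,0],[34,4],[35,7],[40,4],[42,5],[44,9],[45,11],[46,4],[47,0]]
[[6,14],[26,10],[28,5],[31,0],[34,4],[35,7],[40,4],[42,5],[44,9],[45,11],[46,4],[47,0]]
[[6,14],[26,10],[28,5],[31,0],[34,4],[35,7],[40,4],[42,5],[44,9],[45,11],[46,9],[47,0]]
[[6,14],[26,10],[28,6],[31,0],[34,4],[35,7],[40,4],[42,5],[44,9],[45,11],[46,9],[47,0]]
[[6,14],[26,10],[28,6],[31,0],[34,4],[35,7],[40,4],[42,5],[44,9],[45,11],[46,9],[47,0]]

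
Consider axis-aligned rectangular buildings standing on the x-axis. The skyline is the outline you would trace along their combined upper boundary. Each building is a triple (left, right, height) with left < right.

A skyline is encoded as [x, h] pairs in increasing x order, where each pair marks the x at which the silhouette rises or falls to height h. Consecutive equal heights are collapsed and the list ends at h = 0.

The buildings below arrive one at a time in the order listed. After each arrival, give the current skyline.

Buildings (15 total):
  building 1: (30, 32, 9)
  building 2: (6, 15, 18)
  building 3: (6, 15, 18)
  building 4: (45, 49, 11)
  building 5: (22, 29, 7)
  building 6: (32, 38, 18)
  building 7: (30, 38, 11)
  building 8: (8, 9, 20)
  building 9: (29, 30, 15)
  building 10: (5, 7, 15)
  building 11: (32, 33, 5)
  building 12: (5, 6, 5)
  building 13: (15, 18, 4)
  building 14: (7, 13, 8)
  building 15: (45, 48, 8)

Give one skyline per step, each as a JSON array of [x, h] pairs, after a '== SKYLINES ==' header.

== SKYLINES ==
[[30,9],[32,0]]
[[6,18],[15,0],[30,9],[32,0]]
[[6,18],[15,0],[30,9],[32,0]]
[[6,18],[15,0],[30,9],[32,0],[45,11],[49,0]]
[[6,18],[15,0],[22,7],[29,0],[30,9],[32,0],[45,11],[49,0]]
[[6,18],[15,0],[22,7],[29,0],[30,9],[32,18],[38,0],[45,11],[49,0]]
[[6,18],[15,0],[22,7],[29,0],[30,11],[32,18],[38,0],[45,11],[49,0]]
[[6,18],[8,20],[9,18],[15,0],[22,7],[29,0],[30,11],[32,18],[38,0],[45,11],[49,0]]
[[6,18],[8,20],[9,18],[15,0],[22,7],[29,15],[30,11],[32,18],[38,0],[45,11],[49,0]]
[[5,15],[6,18],[8,20],[9,18],[15,0],[22,7],[29,15],[30,11],[32,18],[38,0],[45,11],[49,0]]
[[5,15],[6,18],[8,20],[9,18],[15,0],[22,7],[29,15],[30,11],[32,18],[38,0],[45,11],[49,0]]
[[5,15],[6,18],[8,20],[9,18],[15,0],[22,7],[29,15],[30,11],[32,18],[38,0],[45,11],[49,0]]
[[5,15],[6,18],[8,20],[9,18],[15,4],[18,0],[22,7],[29,15],[30,11],[32,18],[38,0],[45,11],[49,0]]
[[5,15],[6,18],[8,20],[9,18],[15,4],[18,0],[22,7],[29,15],[30,11],[32,18],[38,0],[45,11],[49,0]]
[[5,15],[6,18],[8,20],[9,18],[15,4],[18,0],[22,7],[29,15],[30,11],[32,18],[38,0],[45,11],[49,0]]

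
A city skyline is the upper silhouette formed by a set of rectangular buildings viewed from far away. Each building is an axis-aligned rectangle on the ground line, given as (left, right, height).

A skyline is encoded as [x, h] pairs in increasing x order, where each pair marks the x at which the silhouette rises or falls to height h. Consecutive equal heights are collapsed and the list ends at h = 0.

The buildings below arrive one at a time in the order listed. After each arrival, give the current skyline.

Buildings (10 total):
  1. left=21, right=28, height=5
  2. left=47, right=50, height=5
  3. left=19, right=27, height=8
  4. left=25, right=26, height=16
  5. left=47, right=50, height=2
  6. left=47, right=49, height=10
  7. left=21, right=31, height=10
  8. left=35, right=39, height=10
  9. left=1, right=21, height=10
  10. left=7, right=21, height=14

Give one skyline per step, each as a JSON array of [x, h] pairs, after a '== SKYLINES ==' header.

== SKYLINES ==
[[21,5],[28,0]]
[[21,5],[28,0],[47,5],[50,0]]
[[19,8],[27,5],[28,0],[47,5],[50,0]]
[[19,8],[25,16],[26,8],[27,5],[28,0],[47,5],[50,0]]
[[19,8],[25,16],[26,8],[27,5],[28,0],[47,5],[50,0]]
[[19,8],[25,16],[26,8],[27,5],[28,0],[47,10],[49,5],[50,0]]
[[19,8],[21,10],[25,16],[26,10],[31,0],[47,10],[49,5],[50,0]]
[[19,8],[21,10],[25,16],[26,10],[31,0],[35,10],[39,0],[47,10],[49,5],[50,0]]
[[1,10],[25,16],[26,10],[31,0],[35,10],[39,0],[47,10],[49,5],[50,0]]
[[1,10],[7,14],[21,10],[25,16],[26,10],[31,0],[35,10],[39,0],[47,10],[49,5],[50,0]]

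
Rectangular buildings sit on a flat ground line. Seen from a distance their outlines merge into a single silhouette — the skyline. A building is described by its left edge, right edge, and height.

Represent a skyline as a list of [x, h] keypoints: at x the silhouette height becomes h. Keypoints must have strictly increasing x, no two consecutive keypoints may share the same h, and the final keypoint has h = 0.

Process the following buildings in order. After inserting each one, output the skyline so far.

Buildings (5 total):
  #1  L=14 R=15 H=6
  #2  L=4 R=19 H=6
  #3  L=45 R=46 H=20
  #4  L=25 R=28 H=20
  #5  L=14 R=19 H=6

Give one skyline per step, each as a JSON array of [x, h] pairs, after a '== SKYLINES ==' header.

== SKYLINES ==
[[14,6],[15,0]]
[[4,6],[19,0]]
[[4,6],[19,0],[45,20],[46,0]]
[[4,6],[19,0],[25,20],[28,0],[45,20],[46,0]]
[[4,6],[19,0],[25,20],[28,0],[45,20],[46,0]]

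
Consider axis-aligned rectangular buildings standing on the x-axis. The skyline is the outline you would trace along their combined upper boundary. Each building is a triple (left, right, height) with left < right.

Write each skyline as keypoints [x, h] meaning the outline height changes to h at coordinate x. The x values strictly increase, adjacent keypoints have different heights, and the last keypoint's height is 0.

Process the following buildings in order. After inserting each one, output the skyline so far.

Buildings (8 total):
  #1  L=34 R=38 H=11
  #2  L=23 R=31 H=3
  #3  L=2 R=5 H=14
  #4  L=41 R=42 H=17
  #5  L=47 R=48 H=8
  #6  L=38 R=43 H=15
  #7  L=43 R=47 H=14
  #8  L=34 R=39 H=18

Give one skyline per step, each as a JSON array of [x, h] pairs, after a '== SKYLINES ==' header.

== SKYLINES ==
[[34,11],[38,0]]
[[23,3],[31,0],[34,11],[38,0]]
[[2,14],[5,0],[23,3],[31,0],[34,11],[38,0]]
[[2,14],[5,0],[23,3],[31,0],[34,11],[38,0],[41,17],[42,0]]
[[2,14],[5,0],[23,3],[31,0],[34,11],[38,0],[41,17],[42,0],[47,8],[48,0]]
[[2,14],[5,0],[23,3],[31,0],[34,11],[38,15],[41,17],[42,15],[43,0],[47,8],[48,0]]
[[2,14],[5,0],[23,3],[31,0],[34,11],[38,15],[41,17],[42,15],[43,14],[47,8],[48,0]]
[[2,14],[5,0],[23,3],[31,0],[34,18],[39,15],[41,17],[42,15],[43,14],[47,8],[48,0]]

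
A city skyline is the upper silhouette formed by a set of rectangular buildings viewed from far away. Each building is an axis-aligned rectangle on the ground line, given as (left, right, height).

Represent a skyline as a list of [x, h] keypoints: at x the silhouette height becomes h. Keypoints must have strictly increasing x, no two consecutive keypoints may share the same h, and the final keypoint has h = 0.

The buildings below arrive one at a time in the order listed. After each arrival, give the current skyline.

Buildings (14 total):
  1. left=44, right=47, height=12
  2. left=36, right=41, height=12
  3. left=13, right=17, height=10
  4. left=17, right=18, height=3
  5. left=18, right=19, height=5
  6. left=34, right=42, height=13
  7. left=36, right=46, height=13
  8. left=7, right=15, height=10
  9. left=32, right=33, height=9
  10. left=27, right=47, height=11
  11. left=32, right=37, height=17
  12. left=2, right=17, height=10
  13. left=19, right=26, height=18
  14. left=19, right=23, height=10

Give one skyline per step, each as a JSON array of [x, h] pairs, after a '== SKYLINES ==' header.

== SKYLINES ==
[[44,12],[47,0]]
[[36,12],[41,0],[44,12],[47,0]]
[[13,10],[17,0],[36,12],[41,0],[44,12],[47,0]]
[[13,10],[17,3],[18,0],[36,12],[41,0],[44,12],[47,0]]
[[13,10],[17,3],[18,5],[19,0],[36,12],[41,0],[44,12],[47,0]]
[[13,10],[17,3],[18,5],[19,0],[34,13],[42,0],[44,12],[47,0]]
[[13,10],[17,3],[18,5],[19,0],[34,13],[46,12],[47,0]]
[[7,10],[17,3],[18,5],[19,0],[34,13],[46,12],[47,0]]
[[7,10],[17,3],[18,5],[19,0],[32,9],[33,0],[34,13],[46,12],[47,0]]
[[7,10],[17,3],[18,5],[19,0],[27,11],[34,13],[46,12],[47,0]]
[[7,10],[17,3],[18,5],[19,0],[27,11],[32,17],[37,13],[46,12],[47,0]]
[[2,10],[17,3],[18,5],[19,0],[27,11],[32,17],[37,13],[46,12],[47,0]]
[[2,10],[17,3],[18,5],[19,18],[26,0],[27,11],[32,17],[37,13],[46,12],[47,0]]
[[2,10],[17,3],[18,5],[19,18],[26,0],[27,11],[32,17],[37,13],[46,12],[47,0]]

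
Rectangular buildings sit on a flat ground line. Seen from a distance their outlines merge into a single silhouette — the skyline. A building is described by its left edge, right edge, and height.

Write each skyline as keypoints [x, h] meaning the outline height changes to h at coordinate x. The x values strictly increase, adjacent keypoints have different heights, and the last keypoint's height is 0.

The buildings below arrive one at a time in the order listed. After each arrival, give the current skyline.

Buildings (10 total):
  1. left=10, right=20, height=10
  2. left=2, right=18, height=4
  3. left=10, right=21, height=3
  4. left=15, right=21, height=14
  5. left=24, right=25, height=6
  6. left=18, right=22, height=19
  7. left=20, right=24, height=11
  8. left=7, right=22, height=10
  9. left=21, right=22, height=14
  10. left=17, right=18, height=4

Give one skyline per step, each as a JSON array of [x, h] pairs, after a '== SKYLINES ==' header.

== SKYLINES ==
[[10,10],[20,0]]
[[2,4],[10,10],[20,0]]
[[2,4],[10,10],[20,3],[21,0]]
[[2,4],[10,10],[15,14],[21,0]]
[[2,4],[10,10],[15,14],[21,0],[24,6],[25,0]]
[[2,4],[10,10],[15,14],[18,19],[22,0],[24,6],[25,0]]
[[2,4],[10,10],[15,14],[18,19],[22,11],[24,6],[25,0]]
[[2,4],[7,10],[15,14],[18,19],[22,11],[24,6],[25,0]]
[[2,4],[7,10],[15,14],[18,19],[22,11],[24,6],[25,0]]
[[2,4],[7,10],[15,14],[18,19],[22,11],[24,6],[25,0]]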